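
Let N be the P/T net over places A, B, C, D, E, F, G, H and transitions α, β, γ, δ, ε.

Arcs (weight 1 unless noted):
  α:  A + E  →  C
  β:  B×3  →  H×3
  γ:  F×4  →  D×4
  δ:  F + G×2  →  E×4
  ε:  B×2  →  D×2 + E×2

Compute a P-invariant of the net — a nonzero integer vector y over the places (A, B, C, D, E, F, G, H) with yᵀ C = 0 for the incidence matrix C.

Incidence matrix C (rows=places, cols=transitions):
        α    β    γ    δ    ε
    A  -1    0    0    0    0
    B   0   -3    0    0   -2
    C   1    0    0    0    0
    D   0    0    4    0    2
    E  -1    0    0    4    2
    F   0    0   -4   -1    0
    G   0    0    0   -2    0
    H   0    3    0    0    0

Candidate y = [1, 0, 1, 0, 0, 0, 0, 0]; check y·C column-wise:
  col α: 1·-1 + 1·1 + 0·-1 = 0
  col β: 1·0 + 0·-3 + 1·0 + 0·3 = 0
  col γ: 1·0 + 1·0 + 0·4 + 0·-4 = 0
  col δ: 1·0 + 1·0 + 0·4 + 0·-1 + 0·-2 = 0
  col ε: 1·0 + 0·-2 + 1·0 + 0·2 + 0·2 = 0

y = (A:1, B:0, C:1, D:0, E:0, F:0, G:0, H:0)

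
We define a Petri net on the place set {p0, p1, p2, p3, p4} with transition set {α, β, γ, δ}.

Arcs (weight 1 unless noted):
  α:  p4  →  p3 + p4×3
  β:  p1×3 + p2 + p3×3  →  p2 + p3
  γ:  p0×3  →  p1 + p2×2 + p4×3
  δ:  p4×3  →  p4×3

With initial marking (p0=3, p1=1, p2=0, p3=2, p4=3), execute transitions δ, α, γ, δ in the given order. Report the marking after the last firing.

(p0=0, p1=2, p2=2, p3=3, p4=8)

step 1: fire δ:  (p0=3, p1=1, p2=0, p3=2, p4=3) → (p0=3, p1=1, p2=0, p3=2, p4=3)
step 2: fire α:  (p0=3, p1=1, p2=0, p3=2, p4=3) → (p0=3, p1=1, p2=0, p3=3, p4=5)
step 3: fire γ:  (p0=3, p1=1, p2=0, p3=3, p4=5) → (p0=0, p1=2, p2=2, p3=3, p4=8)
step 4: fire δ:  (p0=0, p1=2, p2=2, p3=3, p4=8) → (p0=0, p1=2, p2=2, p3=3, p4=8)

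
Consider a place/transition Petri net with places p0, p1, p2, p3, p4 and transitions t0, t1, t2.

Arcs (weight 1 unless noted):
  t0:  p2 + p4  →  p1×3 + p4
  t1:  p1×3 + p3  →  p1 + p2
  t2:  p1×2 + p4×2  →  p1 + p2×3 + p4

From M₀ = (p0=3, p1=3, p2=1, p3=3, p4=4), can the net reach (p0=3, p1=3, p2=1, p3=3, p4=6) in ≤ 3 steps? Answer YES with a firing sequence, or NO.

depth 0: 1 marking
depth 1: 4 markings reached so far
depth 2: 7 markings reached so far
depth 3: 12 markings reached so far
target is not among the 12 markings reachable within 3 steps

NO — not reachable within 3 firings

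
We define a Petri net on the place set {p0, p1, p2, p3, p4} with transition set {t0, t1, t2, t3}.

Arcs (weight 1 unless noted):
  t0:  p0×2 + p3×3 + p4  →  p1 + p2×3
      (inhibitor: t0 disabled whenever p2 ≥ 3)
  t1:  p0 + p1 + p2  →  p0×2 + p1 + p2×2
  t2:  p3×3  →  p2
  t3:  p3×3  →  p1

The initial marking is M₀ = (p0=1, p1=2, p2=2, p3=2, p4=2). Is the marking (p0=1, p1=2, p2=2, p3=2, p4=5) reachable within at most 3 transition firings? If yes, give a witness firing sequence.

NO — not reachable within 3 firings

depth 0: 1 marking
depth 1: 2 markings reached so far
depth 2: 3 markings reached so far
depth 3: 4 markings reached so far
target is not among the 4 markings reachable within 3 steps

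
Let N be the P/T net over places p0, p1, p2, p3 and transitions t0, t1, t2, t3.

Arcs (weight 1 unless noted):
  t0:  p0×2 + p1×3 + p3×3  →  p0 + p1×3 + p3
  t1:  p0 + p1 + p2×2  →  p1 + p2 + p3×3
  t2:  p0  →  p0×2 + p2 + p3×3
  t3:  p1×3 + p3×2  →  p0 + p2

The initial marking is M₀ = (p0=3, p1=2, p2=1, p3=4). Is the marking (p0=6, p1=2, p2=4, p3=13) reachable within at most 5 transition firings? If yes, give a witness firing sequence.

step 1: fire t2:  (p0=3, p1=2, p2=1, p3=4) → (p0=4, p1=2, p2=2, p3=7)
step 2: fire t2:  (p0=4, p1=2, p2=2, p3=7) → (p0=5, p1=2, p2=3, p3=10)
step 3: fire t2:  (p0=5, p1=2, p2=3, p3=10) → (p0=6, p1=2, p2=4, p3=13)

YES — reachable via ⟨t2, t2, t2⟩ (3 firings)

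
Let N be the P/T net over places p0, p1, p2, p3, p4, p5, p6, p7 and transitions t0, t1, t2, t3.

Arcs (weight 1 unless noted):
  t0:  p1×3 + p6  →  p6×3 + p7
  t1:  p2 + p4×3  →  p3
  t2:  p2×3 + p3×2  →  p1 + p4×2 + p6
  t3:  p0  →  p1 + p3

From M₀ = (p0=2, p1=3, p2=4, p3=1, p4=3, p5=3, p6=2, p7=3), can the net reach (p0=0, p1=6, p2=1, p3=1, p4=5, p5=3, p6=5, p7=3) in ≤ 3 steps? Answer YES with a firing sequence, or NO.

depth 0: 1 marking
depth 1: 4 markings reached so far
depth 2: 10 markings reached so far
depth 3: 17 markings reached so far
target is not among the 17 markings reachable within 3 steps

NO — not reachable within 3 firings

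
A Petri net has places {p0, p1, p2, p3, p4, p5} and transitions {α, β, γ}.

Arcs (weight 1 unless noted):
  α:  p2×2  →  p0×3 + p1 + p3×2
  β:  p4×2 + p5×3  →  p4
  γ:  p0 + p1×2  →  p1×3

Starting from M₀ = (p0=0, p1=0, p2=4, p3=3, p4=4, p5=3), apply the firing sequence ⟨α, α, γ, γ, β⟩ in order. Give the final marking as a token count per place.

(p0=4, p1=4, p2=0, p3=7, p4=3, p5=0)

step 1: fire α:  (p0=0, p1=0, p2=4, p3=3, p4=4, p5=3) → (p0=3, p1=1, p2=2, p3=5, p4=4, p5=3)
step 2: fire α:  (p0=3, p1=1, p2=2, p3=5, p4=4, p5=3) → (p0=6, p1=2, p2=0, p3=7, p4=4, p5=3)
step 3: fire γ:  (p0=6, p1=2, p2=0, p3=7, p4=4, p5=3) → (p0=5, p1=3, p2=0, p3=7, p4=4, p5=3)
step 4: fire γ:  (p0=5, p1=3, p2=0, p3=7, p4=4, p5=3) → (p0=4, p1=4, p2=0, p3=7, p4=4, p5=3)
step 5: fire β:  (p0=4, p1=4, p2=0, p3=7, p4=4, p5=3) → (p0=4, p1=4, p2=0, p3=7, p4=3, p5=0)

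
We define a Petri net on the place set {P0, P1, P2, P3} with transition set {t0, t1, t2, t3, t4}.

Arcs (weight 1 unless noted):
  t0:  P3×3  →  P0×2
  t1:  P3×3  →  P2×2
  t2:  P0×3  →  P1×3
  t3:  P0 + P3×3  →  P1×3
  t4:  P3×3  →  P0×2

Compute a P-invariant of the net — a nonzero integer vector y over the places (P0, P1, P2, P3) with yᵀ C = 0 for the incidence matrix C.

y = (P0:3, P1:3, P2:3, P3:2)

Incidence matrix C (rows=places, cols=transitions):
       t0   t1   t2   t3   t4
   P0   2    0   -3   -1    2
   P1   0    0    3    3    0
   P2   0    2    0    0    0
   P3  -3   -3    0   -3   -3

Candidate y = [3, 3, 3, 2]; check y·C column-wise:
  col t0: 3·2 + 3·0 + 3·0 + 2·-3 = 0
  col t1: 3·0 + 3·0 + 3·2 + 2·-3 = 0
  col t2: 3·-3 + 3·3 + 3·0 + 2·0 = 0
  col t3: 3·-1 + 3·3 + 3·0 + 2·-3 = 0
  col t4: 3·2 + 3·0 + 3·0 + 2·-3 = 0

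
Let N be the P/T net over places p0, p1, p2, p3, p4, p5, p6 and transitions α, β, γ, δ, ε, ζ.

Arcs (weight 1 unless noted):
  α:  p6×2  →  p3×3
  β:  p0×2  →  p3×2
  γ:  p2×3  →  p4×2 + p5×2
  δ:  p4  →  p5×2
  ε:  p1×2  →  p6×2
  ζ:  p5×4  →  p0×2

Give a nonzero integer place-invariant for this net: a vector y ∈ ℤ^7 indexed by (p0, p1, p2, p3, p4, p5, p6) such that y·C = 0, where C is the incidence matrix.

y = (p0:2, p1:3, p2:2, p3:2, p4:2, p5:1, p6:3)

Incidence matrix C (rows=places, cols=transitions):
        α    β    γ    δ    ε    ζ
   p0   0   -2    0    0    0    2
   p1   0    0    0    0   -2    0
   p2   0    0   -3    0    0    0
   p3   3    2    0    0    0    0
   p4   0    0    2   -1    0    0
   p5   0    0    2    2    0   -4
   p6  -2    0    0    0    2    0

Candidate y = [2, 3, 2, 2, 2, 1, 3]; check y·C column-wise:
  col α: 2·0 + 3·0 + 2·0 + 2·3 + 2·0 + 1·0 + 3·-2 = 0
  col β: 2·-2 + 3·0 + 2·0 + 2·2 + 2·0 + 1·0 + 3·0 = 0
  col γ: 2·0 + 3·0 + 2·-3 + 2·0 + 2·2 + 1·2 + 3·0 = 0
  col δ: 2·0 + 3·0 + 2·0 + 2·0 + 2·-1 + 1·2 + 3·0 = 0
  col ε: 2·0 + 3·-2 + 2·0 + 2·0 + 2·0 + 1·0 + 3·2 = 0
  col ζ: 2·2 + 3·0 + 2·0 + 2·0 + 2·0 + 1·-4 + 3·0 = 0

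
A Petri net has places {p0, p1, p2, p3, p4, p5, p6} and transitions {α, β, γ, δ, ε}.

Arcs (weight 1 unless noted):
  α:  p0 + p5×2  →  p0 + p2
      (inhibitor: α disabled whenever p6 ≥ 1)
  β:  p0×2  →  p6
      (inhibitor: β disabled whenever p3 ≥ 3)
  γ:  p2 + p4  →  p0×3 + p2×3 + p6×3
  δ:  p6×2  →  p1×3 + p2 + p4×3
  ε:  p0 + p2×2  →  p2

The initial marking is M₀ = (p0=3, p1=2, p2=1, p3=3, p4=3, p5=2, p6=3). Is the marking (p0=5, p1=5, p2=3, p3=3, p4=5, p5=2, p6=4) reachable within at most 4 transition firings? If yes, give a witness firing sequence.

step 1: fire γ:  (p0=3, p1=2, p2=1, p3=3, p4=3, p5=2, p6=3) → (p0=6, p1=2, p2=3, p3=3, p4=2, p5=2, p6=6)
step 2: fire δ:  (p0=6, p1=2, p2=3, p3=3, p4=2, p5=2, p6=6) → (p0=6, p1=5, p2=4, p3=3, p4=5, p5=2, p6=4)
step 3: fire ε:  (p0=6, p1=5, p2=4, p3=3, p4=5, p5=2, p6=4) → (p0=5, p1=5, p2=3, p3=3, p4=5, p5=2, p6=4)

YES — reachable via ⟨γ, δ, ε⟩ (3 firings)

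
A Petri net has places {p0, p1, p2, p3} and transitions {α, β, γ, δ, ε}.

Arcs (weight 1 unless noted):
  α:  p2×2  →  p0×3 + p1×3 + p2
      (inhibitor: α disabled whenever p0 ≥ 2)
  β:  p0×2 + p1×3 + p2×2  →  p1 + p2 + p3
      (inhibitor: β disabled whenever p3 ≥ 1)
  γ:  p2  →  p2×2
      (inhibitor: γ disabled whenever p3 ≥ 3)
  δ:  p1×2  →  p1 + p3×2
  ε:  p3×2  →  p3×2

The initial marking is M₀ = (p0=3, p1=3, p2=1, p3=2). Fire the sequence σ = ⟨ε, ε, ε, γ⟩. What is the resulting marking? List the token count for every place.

step 1: fire ε:  (p0=3, p1=3, p2=1, p3=2) → (p0=3, p1=3, p2=1, p3=2)
step 2: fire ε:  (p0=3, p1=3, p2=1, p3=2) → (p0=3, p1=3, p2=1, p3=2)
step 3: fire ε:  (p0=3, p1=3, p2=1, p3=2) → (p0=3, p1=3, p2=1, p3=2)
step 4: fire γ:  (p0=3, p1=3, p2=1, p3=2) → (p0=3, p1=3, p2=2, p3=2)

(p0=3, p1=3, p2=2, p3=2)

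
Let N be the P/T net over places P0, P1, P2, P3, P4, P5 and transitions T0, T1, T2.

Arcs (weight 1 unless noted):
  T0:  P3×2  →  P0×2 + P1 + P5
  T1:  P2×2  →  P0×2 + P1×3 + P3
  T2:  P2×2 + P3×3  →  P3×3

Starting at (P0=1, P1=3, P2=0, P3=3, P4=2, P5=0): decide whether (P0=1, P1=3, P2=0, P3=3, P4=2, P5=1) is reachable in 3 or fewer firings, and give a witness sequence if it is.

depth 0: 1 marking
depth 1: 2 markings reached so far
depth 2: 2 markings reached so far
(frontier empty at depth 2; search complete)
target is not among the 2 markings reachable within 3 steps

NO — not reachable within 3 firings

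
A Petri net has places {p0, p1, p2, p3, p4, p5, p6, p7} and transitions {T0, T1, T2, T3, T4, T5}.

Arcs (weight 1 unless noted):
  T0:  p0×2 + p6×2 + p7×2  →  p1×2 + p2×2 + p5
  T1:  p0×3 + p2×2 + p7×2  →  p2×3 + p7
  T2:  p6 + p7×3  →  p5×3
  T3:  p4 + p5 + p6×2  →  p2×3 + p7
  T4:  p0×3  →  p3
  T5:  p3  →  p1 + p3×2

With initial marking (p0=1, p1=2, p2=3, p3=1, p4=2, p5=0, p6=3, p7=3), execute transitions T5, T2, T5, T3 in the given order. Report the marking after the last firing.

step 1: fire T5:  (p0=1, p1=2, p2=3, p3=1, p4=2, p5=0, p6=3, p7=3) → (p0=1, p1=3, p2=3, p3=2, p4=2, p5=0, p6=3, p7=3)
step 2: fire T2:  (p0=1, p1=3, p2=3, p3=2, p4=2, p5=0, p6=3, p7=3) → (p0=1, p1=3, p2=3, p3=2, p4=2, p5=3, p6=2, p7=0)
step 3: fire T5:  (p0=1, p1=3, p2=3, p3=2, p4=2, p5=3, p6=2, p7=0) → (p0=1, p1=4, p2=3, p3=3, p4=2, p5=3, p6=2, p7=0)
step 4: fire T3:  (p0=1, p1=4, p2=3, p3=3, p4=2, p5=3, p6=2, p7=0) → (p0=1, p1=4, p2=6, p3=3, p4=1, p5=2, p6=0, p7=1)

(p0=1, p1=4, p2=6, p3=3, p4=1, p5=2, p6=0, p7=1)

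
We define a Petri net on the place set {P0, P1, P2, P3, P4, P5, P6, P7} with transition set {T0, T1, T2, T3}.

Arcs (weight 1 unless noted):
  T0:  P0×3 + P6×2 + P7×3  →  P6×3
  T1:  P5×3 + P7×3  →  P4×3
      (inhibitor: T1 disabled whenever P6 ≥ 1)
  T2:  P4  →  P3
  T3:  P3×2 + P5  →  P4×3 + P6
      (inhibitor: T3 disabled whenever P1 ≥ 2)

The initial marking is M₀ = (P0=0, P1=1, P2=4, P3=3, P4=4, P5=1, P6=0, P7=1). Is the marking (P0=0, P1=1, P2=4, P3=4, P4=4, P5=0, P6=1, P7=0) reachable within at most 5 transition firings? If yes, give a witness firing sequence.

NO — not reachable within 5 firings

depth 0: 1 marking
depth 1: 3 markings reached so far
depth 2: 5 markings reached so far
depth 3: 7 markings reached so far
depth 4: 9 markings reached so far
depth 5: 10 markings reached so far
target is not among the 10 markings reachable within 5 steps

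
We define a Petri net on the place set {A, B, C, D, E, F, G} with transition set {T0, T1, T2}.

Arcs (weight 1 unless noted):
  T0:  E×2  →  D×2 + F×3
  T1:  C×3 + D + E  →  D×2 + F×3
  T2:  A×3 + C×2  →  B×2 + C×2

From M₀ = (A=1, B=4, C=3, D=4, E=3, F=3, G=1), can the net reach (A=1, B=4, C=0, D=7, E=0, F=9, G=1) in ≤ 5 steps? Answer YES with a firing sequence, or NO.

YES — reachable via ⟨T0, T1⟩ (2 firings)

step 1: fire T0:  (A=1, B=4, C=3, D=4, E=3, F=3, G=1) → (A=1, B=4, C=3, D=6, E=1, F=6, G=1)
step 2: fire T1:  (A=1, B=4, C=3, D=6, E=1, F=6, G=1) → (A=1, B=4, C=0, D=7, E=0, F=9, G=1)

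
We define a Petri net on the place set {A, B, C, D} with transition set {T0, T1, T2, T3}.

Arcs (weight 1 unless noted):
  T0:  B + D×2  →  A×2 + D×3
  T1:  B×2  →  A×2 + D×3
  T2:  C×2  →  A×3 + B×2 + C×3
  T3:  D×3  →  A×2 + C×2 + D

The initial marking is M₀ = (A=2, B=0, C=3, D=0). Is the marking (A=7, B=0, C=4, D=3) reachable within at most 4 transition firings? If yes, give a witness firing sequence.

step 1: fire T2:  (A=2, B=0, C=3, D=0) → (A=5, B=2, C=4, D=0)
step 2: fire T1:  (A=5, B=2, C=4, D=0) → (A=7, B=0, C=4, D=3)

YES — reachable via ⟨T2, T1⟩ (2 firings)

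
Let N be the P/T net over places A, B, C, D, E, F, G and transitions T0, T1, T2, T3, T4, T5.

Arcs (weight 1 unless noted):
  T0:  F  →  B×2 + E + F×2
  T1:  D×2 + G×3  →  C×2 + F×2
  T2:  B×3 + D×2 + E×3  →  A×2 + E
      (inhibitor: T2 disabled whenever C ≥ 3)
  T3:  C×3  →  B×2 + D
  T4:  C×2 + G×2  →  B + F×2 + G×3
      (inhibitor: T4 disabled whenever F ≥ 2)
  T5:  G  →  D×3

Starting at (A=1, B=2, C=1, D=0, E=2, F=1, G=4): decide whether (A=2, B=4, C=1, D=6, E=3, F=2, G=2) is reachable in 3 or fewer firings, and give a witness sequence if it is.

NO — not reachable within 3 firings

depth 0: 1 marking
depth 1: 3 markings reached so far
depth 2: 7 markings reached so far
depth 3: 14 markings reached so far
target is not among the 14 markings reachable within 3 steps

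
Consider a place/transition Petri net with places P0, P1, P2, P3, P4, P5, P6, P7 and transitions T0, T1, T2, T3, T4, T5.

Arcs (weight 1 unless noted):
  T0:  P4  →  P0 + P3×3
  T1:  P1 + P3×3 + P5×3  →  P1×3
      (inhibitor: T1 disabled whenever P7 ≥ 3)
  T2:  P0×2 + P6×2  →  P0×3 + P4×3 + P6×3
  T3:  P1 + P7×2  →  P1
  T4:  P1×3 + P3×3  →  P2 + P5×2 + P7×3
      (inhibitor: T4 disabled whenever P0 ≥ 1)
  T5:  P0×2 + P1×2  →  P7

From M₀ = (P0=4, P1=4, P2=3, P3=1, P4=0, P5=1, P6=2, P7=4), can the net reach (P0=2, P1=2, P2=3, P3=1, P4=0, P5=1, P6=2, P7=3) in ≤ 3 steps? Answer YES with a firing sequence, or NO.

step 1: fire T3:  (P0=4, P1=4, P2=3, P3=1, P4=0, P5=1, P6=2, P7=4) → (P0=4, P1=4, P2=3, P3=1, P4=0, P5=1, P6=2, P7=2)
step 2: fire T5:  (P0=4, P1=4, P2=3, P3=1, P4=0, P5=1, P6=2, P7=2) → (P0=2, P1=2, P2=3, P3=1, P4=0, P5=1, P6=2, P7=3)

YES — reachable via ⟨T3, T5⟩ (2 firings)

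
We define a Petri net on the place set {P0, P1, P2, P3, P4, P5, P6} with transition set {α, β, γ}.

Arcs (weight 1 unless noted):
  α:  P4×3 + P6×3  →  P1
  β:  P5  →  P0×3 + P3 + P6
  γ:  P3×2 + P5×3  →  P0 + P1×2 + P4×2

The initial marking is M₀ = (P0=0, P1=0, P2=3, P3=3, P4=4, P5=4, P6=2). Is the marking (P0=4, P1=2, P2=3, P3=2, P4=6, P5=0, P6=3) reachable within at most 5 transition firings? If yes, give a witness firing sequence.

YES — reachable via ⟨β, γ⟩ (2 firings)

step 1: fire β:  (P0=0, P1=0, P2=3, P3=3, P4=4, P5=4, P6=2) → (P0=3, P1=0, P2=3, P3=4, P4=4, P5=3, P6=3)
step 2: fire γ:  (P0=3, P1=0, P2=3, P3=4, P4=4, P5=3, P6=3) → (P0=4, P1=2, P2=3, P3=2, P4=6, P5=0, P6=3)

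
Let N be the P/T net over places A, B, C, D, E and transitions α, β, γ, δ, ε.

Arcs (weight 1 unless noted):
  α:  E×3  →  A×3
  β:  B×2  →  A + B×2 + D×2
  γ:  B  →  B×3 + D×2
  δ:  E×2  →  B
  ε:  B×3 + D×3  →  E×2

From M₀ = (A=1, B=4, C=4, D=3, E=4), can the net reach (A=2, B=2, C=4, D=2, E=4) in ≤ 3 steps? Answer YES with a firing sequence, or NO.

YES — reachable via ⟨β, δ, ε⟩ (3 firings)

step 1: fire β:  (A=1, B=4, C=4, D=3, E=4) → (A=2, B=4, C=4, D=5, E=4)
step 2: fire δ:  (A=2, B=4, C=4, D=5, E=4) → (A=2, B=5, C=4, D=5, E=2)
step 3: fire ε:  (A=2, B=5, C=4, D=5, E=2) → (A=2, B=2, C=4, D=2, E=4)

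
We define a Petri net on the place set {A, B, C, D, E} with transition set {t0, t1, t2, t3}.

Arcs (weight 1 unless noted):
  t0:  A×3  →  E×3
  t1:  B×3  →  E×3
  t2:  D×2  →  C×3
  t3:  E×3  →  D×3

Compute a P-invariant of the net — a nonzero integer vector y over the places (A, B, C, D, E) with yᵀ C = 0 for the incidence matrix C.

y = (A:3, B:3, C:2, D:3, E:3)

Incidence matrix C (rows=places, cols=transitions):
       t0   t1   t2   t3
    A  -3    0    0    0
    B   0   -3    0    0
    C   0    0    3    0
    D   0    0   -2    3
    E   3    3    0   -3

Candidate y = [3, 3, 2, 3, 3]; check y·C column-wise:
  col t0: 3·-3 + 3·0 + 2·0 + 3·0 + 3·3 = 0
  col t1: 3·0 + 3·-3 + 2·0 + 3·0 + 3·3 = 0
  col t2: 3·0 + 3·0 + 2·3 + 3·-2 + 3·0 = 0
  col t3: 3·0 + 3·0 + 2·0 + 3·3 + 3·-3 = 0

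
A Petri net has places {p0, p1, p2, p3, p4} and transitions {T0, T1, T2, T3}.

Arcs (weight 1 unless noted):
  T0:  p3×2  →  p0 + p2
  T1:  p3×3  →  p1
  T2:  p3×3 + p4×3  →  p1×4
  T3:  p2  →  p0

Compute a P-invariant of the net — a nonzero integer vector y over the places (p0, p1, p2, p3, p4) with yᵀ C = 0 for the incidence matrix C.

y = (p0:1, p1:3, p2:1, p3:1, p4:3)

Incidence matrix C (rows=places, cols=transitions):
       T0   T1   T2   T3
   p0   1    0    0    1
   p1   0    1    4    0
   p2   1    0    0   -1
   p3  -2   -3   -3    0
   p4   0    0   -3    0

Candidate y = [1, 3, 1, 1, 3]; check y·C column-wise:
  col T0: 1·1 + 3·0 + 1·1 + 1·-2 + 3·0 = 0
  col T1: 1·0 + 3·1 + 1·0 + 1·-3 + 3·0 = 0
  col T2: 1·0 + 3·4 + 1·0 + 1·-3 + 3·-3 = 0
  col T3: 1·1 + 3·0 + 1·-1 + 1·0 + 3·0 = 0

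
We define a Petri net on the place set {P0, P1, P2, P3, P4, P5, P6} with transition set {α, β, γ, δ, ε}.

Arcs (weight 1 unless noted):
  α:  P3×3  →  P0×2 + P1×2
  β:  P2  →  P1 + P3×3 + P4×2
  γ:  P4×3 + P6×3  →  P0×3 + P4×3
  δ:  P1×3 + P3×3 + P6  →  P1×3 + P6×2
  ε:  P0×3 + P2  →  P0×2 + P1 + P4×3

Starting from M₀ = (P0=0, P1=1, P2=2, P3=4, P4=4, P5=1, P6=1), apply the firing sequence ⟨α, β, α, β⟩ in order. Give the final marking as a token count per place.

step 1: fire α:  (P0=0, P1=1, P2=2, P3=4, P4=4, P5=1, P6=1) → (P0=2, P1=3, P2=2, P3=1, P4=4, P5=1, P6=1)
step 2: fire β:  (P0=2, P1=3, P2=2, P3=1, P4=4, P5=1, P6=1) → (P0=2, P1=4, P2=1, P3=4, P4=6, P5=1, P6=1)
step 3: fire α:  (P0=2, P1=4, P2=1, P3=4, P4=6, P5=1, P6=1) → (P0=4, P1=6, P2=1, P3=1, P4=6, P5=1, P6=1)
step 4: fire β:  (P0=4, P1=6, P2=1, P3=1, P4=6, P5=1, P6=1) → (P0=4, P1=7, P2=0, P3=4, P4=8, P5=1, P6=1)

(P0=4, P1=7, P2=0, P3=4, P4=8, P5=1, P6=1)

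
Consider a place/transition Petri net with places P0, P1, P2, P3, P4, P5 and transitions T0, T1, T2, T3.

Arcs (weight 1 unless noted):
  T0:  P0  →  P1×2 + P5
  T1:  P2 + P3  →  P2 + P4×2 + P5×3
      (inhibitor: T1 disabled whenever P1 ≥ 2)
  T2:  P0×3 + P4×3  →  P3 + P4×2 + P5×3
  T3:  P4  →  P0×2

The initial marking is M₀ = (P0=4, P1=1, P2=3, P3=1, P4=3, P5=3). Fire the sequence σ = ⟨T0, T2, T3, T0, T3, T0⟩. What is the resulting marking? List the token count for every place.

step 1: fire T0:  (P0=4, P1=1, P2=3, P3=1, P4=3, P5=3) → (P0=3, P1=3, P2=3, P3=1, P4=3, P5=4)
step 2: fire T2:  (P0=3, P1=3, P2=3, P3=1, P4=3, P5=4) → (P0=0, P1=3, P2=3, P3=2, P4=2, P5=7)
step 3: fire T3:  (P0=0, P1=3, P2=3, P3=2, P4=2, P5=7) → (P0=2, P1=3, P2=3, P3=2, P4=1, P5=7)
step 4: fire T0:  (P0=2, P1=3, P2=3, P3=2, P4=1, P5=7) → (P0=1, P1=5, P2=3, P3=2, P4=1, P5=8)
step 5: fire T3:  (P0=1, P1=5, P2=3, P3=2, P4=1, P5=8) → (P0=3, P1=5, P2=3, P3=2, P4=0, P5=8)
step 6: fire T0:  (P0=3, P1=5, P2=3, P3=2, P4=0, P5=8) → (P0=2, P1=7, P2=3, P3=2, P4=0, P5=9)

(P0=2, P1=7, P2=3, P3=2, P4=0, P5=9)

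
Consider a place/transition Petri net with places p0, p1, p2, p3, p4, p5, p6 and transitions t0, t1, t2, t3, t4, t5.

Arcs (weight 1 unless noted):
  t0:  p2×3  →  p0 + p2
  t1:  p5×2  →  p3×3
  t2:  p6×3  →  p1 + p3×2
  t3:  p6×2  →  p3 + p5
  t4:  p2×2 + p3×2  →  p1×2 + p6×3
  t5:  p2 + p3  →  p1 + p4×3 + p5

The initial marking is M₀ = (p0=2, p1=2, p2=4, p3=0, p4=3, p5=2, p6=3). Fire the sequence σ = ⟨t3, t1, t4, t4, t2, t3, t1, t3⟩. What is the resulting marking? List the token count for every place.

step 1: fire t3:  (p0=2, p1=2, p2=4, p3=0, p4=3, p5=2, p6=3) → (p0=2, p1=2, p2=4, p3=1, p4=3, p5=3, p6=1)
step 2: fire t1:  (p0=2, p1=2, p2=4, p3=1, p4=3, p5=3, p6=1) → (p0=2, p1=2, p2=4, p3=4, p4=3, p5=1, p6=1)
step 3: fire t4:  (p0=2, p1=2, p2=4, p3=4, p4=3, p5=1, p6=1) → (p0=2, p1=4, p2=2, p3=2, p4=3, p5=1, p6=4)
step 4: fire t4:  (p0=2, p1=4, p2=2, p3=2, p4=3, p5=1, p6=4) → (p0=2, p1=6, p2=0, p3=0, p4=3, p5=1, p6=7)
step 5: fire t2:  (p0=2, p1=6, p2=0, p3=0, p4=3, p5=1, p6=7) → (p0=2, p1=7, p2=0, p3=2, p4=3, p5=1, p6=4)
step 6: fire t3:  (p0=2, p1=7, p2=0, p3=2, p4=3, p5=1, p6=4) → (p0=2, p1=7, p2=0, p3=3, p4=3, p5=2, p6=2)
step 7: fire t1:  (p0=2, p1=7, p2=0, p3=3, p4=3, p5=2, p6=2) → (p0=2, p1=7, p2=0, p3=6, p4=3, p5=0, p6=2)
step 8: fire t3:  (p0=2, p1=7, p2=0, p3=6, p4=3, p5=0, p6=2) → (p0=2, p1=7, p2=0, p3=7, p4=3, p5=1, p6=0)

(p0=2, p1=7, p2=0, p3=7, p4=3, p5=1, p6=0)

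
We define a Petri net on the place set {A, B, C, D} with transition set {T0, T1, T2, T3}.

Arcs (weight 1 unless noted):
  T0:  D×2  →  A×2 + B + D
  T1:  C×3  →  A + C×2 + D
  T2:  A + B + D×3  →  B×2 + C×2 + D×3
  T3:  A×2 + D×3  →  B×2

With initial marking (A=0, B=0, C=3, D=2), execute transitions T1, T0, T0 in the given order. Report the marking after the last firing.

step 1: fire T1:  (A=0, B=0, C=3, D=2) → (A=1, B=0, C=2, D=3)
step 2: fire T0:  (A=1, B=0, C=2, D=3) → (A=3, B=1, C=2, D=2)
step 3: fire T0:  (A=3, B=1, C=2, D=2) → (A=5, B=2, C=2, D=1)

(A=5, B=2, C=2, D=1)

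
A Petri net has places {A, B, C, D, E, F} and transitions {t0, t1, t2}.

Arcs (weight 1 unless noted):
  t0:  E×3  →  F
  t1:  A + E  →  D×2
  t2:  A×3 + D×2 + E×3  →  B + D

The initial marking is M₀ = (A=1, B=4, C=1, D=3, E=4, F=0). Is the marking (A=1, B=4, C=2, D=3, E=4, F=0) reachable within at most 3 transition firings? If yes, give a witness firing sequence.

NO — not reachable within 3 firings

depth 0: 1 marking
depth 1: 3 markings reached so far
depth 2: 4 markings reached so far
depth 3: 4 markings reached so far
(frontier empty at depth 3; search complete)
target is not among the 4 markings reachable within 3 steps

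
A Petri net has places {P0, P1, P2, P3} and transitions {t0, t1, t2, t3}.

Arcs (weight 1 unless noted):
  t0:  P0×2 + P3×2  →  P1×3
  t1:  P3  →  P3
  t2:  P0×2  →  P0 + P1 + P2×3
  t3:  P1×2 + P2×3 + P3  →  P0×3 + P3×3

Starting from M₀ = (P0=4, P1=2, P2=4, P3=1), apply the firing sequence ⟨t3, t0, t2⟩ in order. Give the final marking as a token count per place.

(P0=4, P1=4, P2=4, P3=1)

step 1: fire t3:  (P0=4, P1=2, P2=4, P3=1) → (P0=7, P1=0, P2=1, P3=3)
step 2: fire t0:  (P0=7, P1=0, P2=1, P3=3) → (P0=5, P1=3, P2=1, P3=1)
step 3: fire t2:  (P0=5, P1=3, P2=1, P3=1) → (P0=4, P1=4, P2=4, P3=1)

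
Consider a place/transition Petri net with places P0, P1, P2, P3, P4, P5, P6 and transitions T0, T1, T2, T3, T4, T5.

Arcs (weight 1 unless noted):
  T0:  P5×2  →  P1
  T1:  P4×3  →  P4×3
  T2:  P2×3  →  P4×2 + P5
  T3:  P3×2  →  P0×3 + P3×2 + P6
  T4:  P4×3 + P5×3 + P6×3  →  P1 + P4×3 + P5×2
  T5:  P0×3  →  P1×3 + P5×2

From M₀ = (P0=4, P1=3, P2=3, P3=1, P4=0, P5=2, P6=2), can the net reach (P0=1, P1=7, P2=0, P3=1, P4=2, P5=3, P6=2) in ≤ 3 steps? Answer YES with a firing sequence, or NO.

step 1: fire T0:  (P0=4, P1=3, P2=3, P3=1, P4=0, P5=2, P6=2) → (P0=4, P1=4, P2=3, P3=1, P4=0, P5=0, P6=2)
step 2: fire T2:  (P0=4, P1=4, P2=3, P3=1, P4=0, P5=0, P6=2) → (P0=4, P1=4, P2=0, P3=1, P4=2, P5=1, P6=2)
step 3: fire T5:  (P0=4, P1=4, P2=0, P3=1, P4=2, P5=1, P6=2) → (P0=1, P1=7, P2=0, P3=1, P4=2, P5=3, P6=2)

YES — reachable via ⟨T0, T2, T5⟩ (3 firings)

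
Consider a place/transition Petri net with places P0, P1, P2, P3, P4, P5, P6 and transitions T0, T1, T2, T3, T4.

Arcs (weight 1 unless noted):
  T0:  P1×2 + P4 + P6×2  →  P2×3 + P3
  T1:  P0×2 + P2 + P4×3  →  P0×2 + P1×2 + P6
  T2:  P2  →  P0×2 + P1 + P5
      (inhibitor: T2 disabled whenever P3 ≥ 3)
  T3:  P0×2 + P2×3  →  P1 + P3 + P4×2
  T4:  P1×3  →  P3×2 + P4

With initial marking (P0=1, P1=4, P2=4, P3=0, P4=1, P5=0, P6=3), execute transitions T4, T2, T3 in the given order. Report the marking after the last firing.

step 1: fire T4:  (P0=1, P1=4, P2=4, P3=0, P4=1, P5=0, P6=3) → (P0=1, P1=1, P2=4, P3=2, P4=2, P5=0, P6=3)
step 2: fire T2:  (P0=1, P1=1, P2=4, P3=2, P4=2, P5=0, P6=3) → (P0=3, P1=2, P2=3, P3=2, P4=2, P5=1, P6=3)
step 3: fire T3:  (P0=3, P1=2, P2=3, P3=2, P4=2, P5=1, P6=3) → (P0=1, P1=3, P2=0, P3=3, P4=4, P5=1, P6=3)

(P0=1, P1=3, P2=0, P3=3, P4=4, P5=1, P6=3)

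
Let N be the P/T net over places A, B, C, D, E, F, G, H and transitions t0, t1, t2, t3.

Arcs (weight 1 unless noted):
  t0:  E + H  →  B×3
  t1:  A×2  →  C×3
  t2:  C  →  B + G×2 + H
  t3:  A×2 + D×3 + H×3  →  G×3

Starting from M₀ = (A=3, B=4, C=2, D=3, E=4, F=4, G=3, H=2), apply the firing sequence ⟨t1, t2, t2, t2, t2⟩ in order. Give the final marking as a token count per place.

step 1: fire t1:  (A=3, B=4, C=2, D=3, E=4, F=4, G=3, H=2) → (A=1, B=4, C=5, D=3, E=4, F=4, G=3, H=2)
step 2: fire t2:  (A=1, B=4, C=5, D=3, E=4, F=4, G=3, H=2) → (A=1, B=5, C=4, D=3, E=4, F=4, G=5, H=3)
step 3: fire t2:  (A=1, B=5, C=4, D=3, E=4, F=4, G=5, H=3) → (A=1, B=6, C=3, D=3, E=4, F=4, G=7, H=4)
step 4: fire t2:  (A=1, B=6, C=3, D=3, E=4, F=4, G=7, H=4) → (A=1, B=7, C=2, D=3, E=4, F=4, G=9, H=5)
step 5: fire t2:  (A=1, B=7, C=2, D=3, E=4, F=4, G=9, H=5) → (A=1, B=8, C=1, D=3, E=4, F=4, G=11, H=6)

(A=1, B=8, C=1, D=3, E=4, F=4, G=11, H=6)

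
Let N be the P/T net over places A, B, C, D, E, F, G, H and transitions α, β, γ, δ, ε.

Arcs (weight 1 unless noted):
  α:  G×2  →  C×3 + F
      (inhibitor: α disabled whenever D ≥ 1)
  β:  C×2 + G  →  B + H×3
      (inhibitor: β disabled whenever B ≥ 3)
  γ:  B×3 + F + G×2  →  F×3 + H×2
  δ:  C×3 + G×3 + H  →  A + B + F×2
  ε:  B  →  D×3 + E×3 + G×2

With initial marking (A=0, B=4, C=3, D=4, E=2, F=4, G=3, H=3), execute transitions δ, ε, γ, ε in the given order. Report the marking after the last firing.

(A=1, B=0, C=0, D=10, E=8, F=8, G=2, H=4)

step 1: fire δ:  (A=0, B=4, C=3, D=4, E=2, F=4, G=3, H=3) → (A=1, B=5, C=0, D=4, E=2, F=6, G=0, H=2)
step 2: fire ε:  (A=1, B=5, C=0, D=4, E=2, F=6, G=0, H=2) → (A=1, B=4, C=0, D=7, E=5, F=6, G=2, H=2)
step 3: fire γ:  (A=1, B=4, C=0, D=7, E=5, F=6, G=2, H=2) → (A=1, B=1, C=0, D=7, E=5, F=8, G=0, H=4)
step 4: fire ε:  (A=1, B=1, C=0, D=7, E=5, F=8, G=0, H=4) → (A=1, B=0, C=0, D=10, E=8, F=8, G=2, H=4)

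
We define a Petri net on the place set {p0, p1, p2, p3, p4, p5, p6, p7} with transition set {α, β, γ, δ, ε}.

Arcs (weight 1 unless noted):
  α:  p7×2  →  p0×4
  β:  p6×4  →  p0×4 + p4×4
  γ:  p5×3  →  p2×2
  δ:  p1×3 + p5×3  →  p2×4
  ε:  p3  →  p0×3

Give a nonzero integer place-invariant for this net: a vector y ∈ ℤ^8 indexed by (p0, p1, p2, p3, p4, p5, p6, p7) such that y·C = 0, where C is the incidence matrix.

y = (p0:0, p1:2, p2:3, p3:0, p4:0, p5:2, p6:0, p7:0)

Incidence matrix C (rows=places, cols=transitions):
        α    β    γ    δ    ε
   p0   4    4    0    0    3
   p1   0    0    0   -3    0
   p2   0    0    2    4    0
   p3   0    0    0    0   -1
   p4   0    4    0    0    0
   p5   0    0   -3   -3    0
   p6   0   -4    0    0    0
   p7  -2    0    0    0    0

Candidate y = [0, 2, 3, 0, 0, 2, 0, 0]; check y·C column-wise:
  col α: 0·4 + 2·0 + 3·0 + 2·0 + 0·-2 = 0
  col β: 0·4 + 2·0 + 3·0 + 0·4 + 2·0 + 0·-4 = 0
  col γ: 2·0 + 3·2 + 2·-3 = 0
  col δ: 2·-3 + 3·4 + 2·-3 = 0
  col ε: 0·3 + 2·0 + 3·0 + 0·-1 + 2·0 = 0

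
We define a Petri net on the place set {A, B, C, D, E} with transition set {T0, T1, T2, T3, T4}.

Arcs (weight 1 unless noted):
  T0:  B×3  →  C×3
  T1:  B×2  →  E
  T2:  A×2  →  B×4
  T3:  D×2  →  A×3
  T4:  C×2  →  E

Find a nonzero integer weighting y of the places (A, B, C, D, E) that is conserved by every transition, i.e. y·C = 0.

y = (A:2, B:1, C:1, D:3, E:2)

Incidence matrix C (rows=places, cols=transitions):
       T0   T1   T2   T3   T4
    A   0    0   -2    3    0
    B  -3   -2    4    0    0
    C   3    0    0    0   -2
    D   0    0    0   -2    0
    E   0    1    0    0    1

Candidate y = [2, 1, 1, 3, 2]; check y·C column-wise:
  col T0: 2·0 + 1·-3 + 1·3 + 3·0 + 2·0 = 0
  col T1: 2·0 + 1·-2 + 1·0 + 3·0 + 2·1 = 0
  col T2: 2·-2 + 1·4 + 1·0 + 3·0 + 2·0 = 0
  col T3: 2·3 + 1·0 + 1·0 + 3·-2 + 2·0 = 0
  col T4: 2·0 + 1·0 + 1·-2 + 3·0 + 2·1 = 0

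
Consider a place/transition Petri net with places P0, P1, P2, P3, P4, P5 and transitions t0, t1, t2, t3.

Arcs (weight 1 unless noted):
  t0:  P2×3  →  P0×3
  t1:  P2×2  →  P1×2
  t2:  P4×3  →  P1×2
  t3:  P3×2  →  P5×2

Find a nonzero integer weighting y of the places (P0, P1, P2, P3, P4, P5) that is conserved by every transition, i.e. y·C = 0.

y = (P0:3, P1:3, P2:3, P3:0, P4:2, P5:0)

Incidence matrix C (rows=places, cols=transitions):
       t0   t1   t2   t3
   P0   3    0    0    0
   P1   0    2    2    0
   P2  -3   -2    0    0
   P3   0    0    0   -2
   P4   0    0   -3    0
   P5   0    0    0    2

Candidate y = [3, 3, 3, 0, 2, 0]; check y·C column-wise:
  col t0: 3·3 + 3·0 + 3·-3 + 2·0 = 0
  col t1: 3·0 + 3·2 + 3·-2 + 2·0 = 0
  col t2: 3·0 + 3·2 + 3·0 + 2·-3 = 0
  col t3: 3·0 + 3·0 + 3·0 + 0·-2 + 2·0 + 0·2 = 0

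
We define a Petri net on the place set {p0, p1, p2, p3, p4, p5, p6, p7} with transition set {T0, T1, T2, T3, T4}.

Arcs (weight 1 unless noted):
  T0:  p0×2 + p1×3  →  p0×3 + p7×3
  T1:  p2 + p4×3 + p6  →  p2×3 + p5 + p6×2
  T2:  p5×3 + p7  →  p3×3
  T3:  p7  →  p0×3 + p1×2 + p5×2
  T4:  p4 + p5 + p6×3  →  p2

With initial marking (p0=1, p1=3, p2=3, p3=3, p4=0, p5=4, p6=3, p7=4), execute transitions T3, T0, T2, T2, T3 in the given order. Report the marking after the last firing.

(p0=8, p1=4, p2=3, p3=9, p4=0, p5=2, p6=3, p7=3)

step 1: fire T3:  (p0=1, p1=3, p2=3, p3=3, p4=0, p5=4, p6=3, p7=4) → (p0=4, p1=5, p2=3, p3=3, p4=0, p5=6, p6=3, p7=3)
step 2: fire T0:  (p0=4, p1=5, p2=3, p3=3, p4=0, p5=6, p6=3, p7=3) → (p0=5, p1=2, p2=3, p3=3, p4=0, p5=6, p6=3, p7=6)
step 3: fire T2:  (p0=5, p1=2, p2=3, p3=3, p4=0, p5=6, p6=3, p7=6) → (p0=5, p1=2, p2=3, p3=6, p4=0, p5=3, p6=3, p7=5)
step 4: fire T2:  (p0=5, p1=2, p2=3, p3=6, p4=0, p5=3, p6=3, p7=5) → (p0=5, p1=2, p2=3, p3=9, p4=0, p5=0, p6=3, p7=4)
step 5: fire T3:  (p0=5, p1=2, p2=3, p3=9, p4=0, p5=0, p6=3, p7=4) → (p0=8, p1=4, p2=3, p3=9, p4=0, p5=2, p6=3, p7=3)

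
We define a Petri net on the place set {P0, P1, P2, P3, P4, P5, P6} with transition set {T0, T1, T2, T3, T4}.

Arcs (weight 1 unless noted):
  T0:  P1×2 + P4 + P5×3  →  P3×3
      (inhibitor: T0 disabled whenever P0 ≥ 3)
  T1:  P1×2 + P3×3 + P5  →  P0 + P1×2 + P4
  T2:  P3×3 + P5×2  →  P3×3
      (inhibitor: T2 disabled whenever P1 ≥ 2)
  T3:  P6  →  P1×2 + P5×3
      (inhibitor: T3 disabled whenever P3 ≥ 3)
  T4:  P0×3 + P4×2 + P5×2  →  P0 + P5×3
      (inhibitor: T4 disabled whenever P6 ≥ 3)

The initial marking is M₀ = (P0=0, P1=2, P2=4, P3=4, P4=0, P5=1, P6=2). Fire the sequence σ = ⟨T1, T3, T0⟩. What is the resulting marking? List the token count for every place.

step 1: fire T1:  (P0=0, P1=2, P2=4, P3=4, P4=0, P5=1, P6=2) → (P0=1, P1=2, P2=4, P3=1, P4=1, P5=0, P6=2)
step 2: fire T3:  (P0=1, P1=2, P2=4, P3=1, P4=1, P5=0, P6=2) → (P0=1, P1=4, P2=4, P3=1, P4=1, P5=3, P6=1)
step 3: fire T0:  (P0=1, P1=4, P2=4, P3=1, P4=1, P5=3, P6=1) → (P0=1, P1=2, P2=4, P3=4, P4=0, P5=0, P6=1)

(P0=1, P1=2, P2=4, P3=4, P4=0, P5=0, P6=1)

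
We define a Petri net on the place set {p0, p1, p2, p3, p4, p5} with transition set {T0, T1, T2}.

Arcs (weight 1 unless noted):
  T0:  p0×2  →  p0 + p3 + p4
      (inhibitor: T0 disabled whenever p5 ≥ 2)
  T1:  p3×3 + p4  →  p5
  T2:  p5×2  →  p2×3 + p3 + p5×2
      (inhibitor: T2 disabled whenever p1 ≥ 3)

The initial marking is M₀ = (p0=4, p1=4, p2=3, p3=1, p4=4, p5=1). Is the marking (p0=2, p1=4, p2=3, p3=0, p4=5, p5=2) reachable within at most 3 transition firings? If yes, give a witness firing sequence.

step 1: fire T0:  (p0=4, p1=4, p2=3, p3=1, p4=4, p5=1) → (p0=3, p1=4, p2=3, p3=2, p4=5, p5=1)
step 2: fire T0:  (p0=3, p1=4, p2=3, p3=2, p4=5, p5=1) → (p0=2, p1=4, p2=3, p3=3, p4=6, p5=1)
step 3: fire T1:  (p0=2, p1=4, p2=3, p3=3, p4=6, p5=1) → (p0=2, p1=4, p2=3, p3=0, p4=5, p5=2)

YES — reachable via ⟨T0, T0, T1⟩ (3 firings)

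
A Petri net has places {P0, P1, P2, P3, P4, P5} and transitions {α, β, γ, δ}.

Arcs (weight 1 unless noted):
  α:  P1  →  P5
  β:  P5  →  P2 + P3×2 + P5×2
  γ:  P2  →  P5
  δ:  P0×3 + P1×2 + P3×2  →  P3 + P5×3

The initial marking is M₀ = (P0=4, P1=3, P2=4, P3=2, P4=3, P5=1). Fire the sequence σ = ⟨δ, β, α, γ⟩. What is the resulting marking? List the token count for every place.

(P0=1, P1=0, P2=4, P3=3, P4=3, P5=7)

step 1: fire δ:  (P0=4, P1=3, P2=4, P3=2, P4=3, P5=1) → (P0=1, P1=1, P2=4, P3=1, P4=3, P5=4)
step 2: fire β:  (P0=1, P1=1, P2=4, P3=1, P4=3, P5=4) → (P0=1, P1=1, P2=5, P3=3, P4=3, P5=5)
step 3: fire α:  (P0=1, P1=1, P2=5, P3=3, P4=3, P5=5) → (P0=1, P1=0, P2=5, P3=3, P4=3, P5=6)
step 4: fire γ:  (P0=1, P1=0, P2=5, P3=3, P4=3, P5=6) → (P0=1, P1=0, P2=4, P3=3, P4=3, P5=7)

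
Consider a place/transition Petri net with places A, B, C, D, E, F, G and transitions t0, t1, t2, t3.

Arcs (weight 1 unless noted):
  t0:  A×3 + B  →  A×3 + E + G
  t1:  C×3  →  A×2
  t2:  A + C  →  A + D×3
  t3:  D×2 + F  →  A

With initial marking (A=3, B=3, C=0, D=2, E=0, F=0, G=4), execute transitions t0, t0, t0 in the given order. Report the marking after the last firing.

step 1: fire t0:  (A=3, B=3, C=0, D=2, E=0, F=0, G=4) → (A=3, B=2, C=0, D=2, E=1, F=0, G=5)
step 2: fire t0:  (A=3, B=2, C=0, D=2, E=1, F=0, G=5) → (A=3, B=1, C=0, D=2, E=2, F=0, G=6)
step 3: fire t0:  (A=3, B=1, C=0, D=2, E=2, F=0, G=6) → (A=3, B=0, C=0, D=2, E=3, F=0, G=7)

(A=3, B=0, C=0, D=2, E=3, F=0, G=7)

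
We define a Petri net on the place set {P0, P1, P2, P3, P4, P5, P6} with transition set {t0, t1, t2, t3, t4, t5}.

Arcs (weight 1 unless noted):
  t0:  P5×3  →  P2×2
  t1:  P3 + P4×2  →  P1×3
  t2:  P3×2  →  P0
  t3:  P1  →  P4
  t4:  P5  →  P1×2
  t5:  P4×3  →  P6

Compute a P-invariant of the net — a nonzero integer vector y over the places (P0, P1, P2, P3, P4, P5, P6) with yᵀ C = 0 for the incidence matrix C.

y = (P0:2, P1:1, P2:3, P3:1, P4:1, P5:2, P6:3)

Incidence matrix C (rows=places, cols=transitions):
       t0   t1   t2   t3   t4   t5
   P0   0    0    1    0    0    0
   P1   0    3    0   -1    2    0
   P2   2    0    0    0    0    0
   P3   0   -1   -2    0    0    0
   P4   0   -2    0    1    0   -3
   P5  -3    0    0    0   -1    0
   P6   0    0    0    0    0    1

Candidate y = [2, 1, 3, 1, 1, 2, 3]; check y·C column-wise:
  col t0: 2·0 + 1·0 + 3·2 + 1·0 + 1·0 + 2·-3 + 3·0 = 0
  col t1: 2·0 + 1·3 + 3·0 + 1·-1 + 1·-2 + 2·0 + 3·0 = 0
  col t2: 2·1 + 1·0 + 3·0 + 1·-2 + 1·0 + 2·0 + 3·0 = 0
  col t3: 2·0 + 1·-1 + 3·0 + 1·0 + 1·1 + 2·0 + 3·0 = 0
  col t4: 2·0 + 1·2 + 3·0 + 1·0 + 1·0 + 2·-1 + 3·0 = 0
  col t5: 2·0 + 1·0 + 3·0 + 1·0 + 1·-3 + 2·0 + 3·1 = 0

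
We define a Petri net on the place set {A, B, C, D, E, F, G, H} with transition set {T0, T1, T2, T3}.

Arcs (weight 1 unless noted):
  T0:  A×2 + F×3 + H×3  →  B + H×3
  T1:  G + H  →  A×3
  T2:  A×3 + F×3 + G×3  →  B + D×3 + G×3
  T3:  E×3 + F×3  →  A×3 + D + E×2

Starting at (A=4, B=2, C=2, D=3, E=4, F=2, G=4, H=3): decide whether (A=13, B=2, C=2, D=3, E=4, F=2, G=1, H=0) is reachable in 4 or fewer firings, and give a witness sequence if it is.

step 1: fire T1:  (A=4, B=2, C=2, D=3, E=4, F=2, G=4, H=3) → (A=7, B=2, C=2, D=3, E=4, F=2, G=3, H=2)
step 2: fire T1:  (A=7, B=2, C=2, D=3, E=4, F=2, G=3, H=2) → (A=10, B=2, C=2, D=3, E=4, F=2, G=2, H=1)
step 3: fire T1:  (A=10, B=2, C=2, D=3, E=4, F=2, G=2, H=1) → (A=13, B=2, C=2, D=3, E=4, F=2, G=1, H=0)

YES — reachable via ⟨T1, T1, T1⟩ (3 firings)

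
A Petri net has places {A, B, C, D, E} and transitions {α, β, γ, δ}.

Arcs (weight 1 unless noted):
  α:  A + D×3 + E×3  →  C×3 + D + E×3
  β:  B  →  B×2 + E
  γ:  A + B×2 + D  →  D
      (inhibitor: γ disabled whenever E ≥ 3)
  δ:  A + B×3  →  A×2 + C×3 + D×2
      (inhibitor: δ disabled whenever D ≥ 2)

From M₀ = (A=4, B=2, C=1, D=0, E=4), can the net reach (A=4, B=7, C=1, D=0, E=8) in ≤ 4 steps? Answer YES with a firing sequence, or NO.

depth 0: 1 marking
depth 1: 2 markings reached so far
depth 2: 4 markings reached so far
depth 3: 6 markings reached so far
depth 4: 8 markings reached so far
target is not among the 8 markings reachable within 4 steps

NO — not reachable within 4 firings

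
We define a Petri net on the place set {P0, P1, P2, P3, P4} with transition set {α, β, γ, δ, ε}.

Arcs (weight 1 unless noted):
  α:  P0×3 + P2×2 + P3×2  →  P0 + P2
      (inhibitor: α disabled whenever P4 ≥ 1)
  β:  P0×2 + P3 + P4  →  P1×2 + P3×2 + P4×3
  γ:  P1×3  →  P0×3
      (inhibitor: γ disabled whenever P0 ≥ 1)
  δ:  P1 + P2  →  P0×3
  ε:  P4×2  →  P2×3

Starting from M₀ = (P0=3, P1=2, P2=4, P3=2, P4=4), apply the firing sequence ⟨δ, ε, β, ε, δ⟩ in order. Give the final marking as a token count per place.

step 1: fire δ:  (P0=3, P1=2, P2=4, P3=2, P4=4) → (P0=6, P1=1, P2=3, P3=2, P4=4)
step 2: fire ε:  (P0=6, P1=1, P2=3, P3=2, P4=4) → (P0=6, P1=1, P2=6, P3=2, P4=2)
step 3: fire β:  (P0=6, P1=1, P2=6, P3=2, P4=2) → (P0=4, P1=3, P2=6, P3=3, P4=4)
step 4: fire ε:  (P0=4, P1=3, P2=6, P3=3, P4=4) → (P0=4, P1=3, P2=9, P3=3, P4=2)
step 5: fire δ:  (P0=4, P1=3, P2=9, P3=3, P4=2) → (P0=7, P1=2, P2=8, P3=3, P4=2)

(P0=7, P1=2, P2=8, P3=3, P4=2)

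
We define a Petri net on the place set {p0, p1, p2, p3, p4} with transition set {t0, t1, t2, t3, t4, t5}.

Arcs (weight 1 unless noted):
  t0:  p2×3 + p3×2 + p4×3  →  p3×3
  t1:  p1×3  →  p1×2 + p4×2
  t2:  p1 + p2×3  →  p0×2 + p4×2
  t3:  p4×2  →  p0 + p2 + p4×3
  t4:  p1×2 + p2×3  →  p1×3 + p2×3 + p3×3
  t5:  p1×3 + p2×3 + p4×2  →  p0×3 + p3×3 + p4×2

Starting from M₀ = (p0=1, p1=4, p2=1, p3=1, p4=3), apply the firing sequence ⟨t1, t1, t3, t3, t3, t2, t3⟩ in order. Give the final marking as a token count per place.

step 1: fire t1:  (p0=1, p1=4, p2=1, p3=1, p4=3) → (p0=1, p1=3, p2=1, p3=1, p4=5)
step 2: fire t1:  (p0=1, p1=3, p2=1, p3=1, p4=5) → (p0=1, p1=2, p2=1, p3=1, p4=7)
step 3: fire t3:  (p0=1, p1=2, p2=1, p3=1, p4=7) → (p0=2, p1=2, p2=2, p3=1, p4=8)
step 4: fire t3:  (p0=2, p1=2, p2=2, p3=1, p4=8) → (p0=3, p1=2, p2=3, p3=1, p4=9)
step 5: fire t3:  (p0=3, p1=2, p2=3, p3=1, p4=9) → (p0=4, p1=2, p2=4, p3=1, p4=10)
step 6: fire t2:  (p0=4, p1=2, p2=4, p3=1, p4=10) → (p0=6, p1=1, p2=1, p3=1, p4=12)
step 7: fire t3:  (p0=6, p1=1, p2=1, p3=1, p4=12) → (p0=7, p1=1, p2=2, p3=1, p4=13)

(p0=7, p1=1, p2=2, p3=1, p4=13)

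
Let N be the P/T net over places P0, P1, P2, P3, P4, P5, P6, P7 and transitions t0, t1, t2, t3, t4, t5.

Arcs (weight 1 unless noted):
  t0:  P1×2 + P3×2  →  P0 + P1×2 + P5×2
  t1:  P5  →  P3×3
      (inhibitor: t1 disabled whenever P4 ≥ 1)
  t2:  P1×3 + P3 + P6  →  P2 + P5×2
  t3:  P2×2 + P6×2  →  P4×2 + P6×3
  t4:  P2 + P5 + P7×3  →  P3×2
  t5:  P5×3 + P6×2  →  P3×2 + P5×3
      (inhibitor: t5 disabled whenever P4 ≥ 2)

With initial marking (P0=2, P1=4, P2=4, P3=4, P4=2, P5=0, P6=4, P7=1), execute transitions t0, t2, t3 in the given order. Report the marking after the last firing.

(P0=3, P1=1, P2=3, P3=1, P4=4, P5=4, P6=4, P7=1)

step 1: fire t0:  (P0=2, P1=4, P2=4, P3=4, P4=2, P5=0, P6=4, P7=1) → (P0=3, P1=4, P2=4, P3=2, P4=2, P5=2, P6=4, P7=1)
step 2: fire t2:  (P0=3, P1=4, P2=4, P3=2, P4=2, P5=2, P6=4, P7=1) → (P0=3, P1=1, P2=5, P3=1, P4=2, P5=4, P6=3, P7=1)
step 3: fire t3:  (P0=3, P1=1, P2=5, P3=1, P4=2, P5=4, P6=3, P7=1) → (P0=3, P1=1, P2=3, P3=1, P4=4, P5=4, P6=4, P7=1)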